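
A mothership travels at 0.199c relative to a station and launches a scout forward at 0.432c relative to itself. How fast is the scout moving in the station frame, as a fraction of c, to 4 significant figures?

u ≈ 0.5810c

Compose boost 2: (0.432 + 0.199)/(1 + 0.432×0.199) = 0.6310/1.08597 = 0.5810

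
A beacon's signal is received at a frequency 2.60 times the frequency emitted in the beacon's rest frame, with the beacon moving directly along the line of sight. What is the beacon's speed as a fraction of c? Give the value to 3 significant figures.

f_obs/f_src = √((1+β)/(1−β)) = 2.60  ⇒  (1+β)/(1−β) = 6.7600
β = |1 − D²|/(1 + D²) = |1 − 6.7600|/(1 + 6.7600) = 0.742

β ≈ 0.742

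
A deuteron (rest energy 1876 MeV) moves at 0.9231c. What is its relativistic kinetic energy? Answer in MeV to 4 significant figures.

γ = 1/√(1 − 0.9231²) = 2.60037
K = (γ − 1)m₀c² = (2.60037 − 1) × 1876 MeV = 1.60037 × 1876 MeV = 3002 MeV

K ≈ 3002 MeV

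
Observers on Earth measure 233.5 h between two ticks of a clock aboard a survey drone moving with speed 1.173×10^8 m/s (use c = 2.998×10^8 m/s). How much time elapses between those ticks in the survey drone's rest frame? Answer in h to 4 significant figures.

β = v/c = 1.173×10^8 / 2.998×10^8 = 0.391261
γ = 1/√(1 − 0.391261²) = 1.08663
Proper time: τ₀ = Δt/γ = 233.5/1.08663 = 214.9 h

τ₀ ≈ 214.9 h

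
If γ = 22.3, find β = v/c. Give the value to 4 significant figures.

β ≈ 0.9990

β = √(1 − 1/γ²) = √(1 − 1/22.3²) = √(0.997989) = 0.9990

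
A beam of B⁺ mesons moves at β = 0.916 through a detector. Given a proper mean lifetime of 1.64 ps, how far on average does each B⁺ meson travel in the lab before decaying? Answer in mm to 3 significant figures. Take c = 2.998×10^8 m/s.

γ = 1/√(1 − 0.916²) = 2.4927
Dilated lifetime: Δt = γτ₀ = 2.4927 × 1.64 ps = 4.0880 ps
d = vΔt = 0.916c × 4.0880 ps = 2.7462×10^8 m/s × 4.0880×10^-12 s = 1.12 mm

d ≈ 1.12 mm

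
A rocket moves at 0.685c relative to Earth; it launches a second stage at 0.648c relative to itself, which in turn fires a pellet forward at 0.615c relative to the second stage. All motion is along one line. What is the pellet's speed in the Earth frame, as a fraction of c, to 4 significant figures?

Compose boost 2: (0.648 + 0.685)/(1 + 0.648×0.685) = 1.333/1.44388 = 0.923207
Compose boost 3: (0.615 + 0.923207)/(1 + 0.615×0.923207) = 1.53821/1.56777 = 0.9811

u ≈ 0.9811c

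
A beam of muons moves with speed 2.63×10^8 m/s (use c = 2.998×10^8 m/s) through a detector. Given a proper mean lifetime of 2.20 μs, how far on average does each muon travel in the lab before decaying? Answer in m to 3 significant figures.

β = v/c = 2.63×10^8 / 2.998×10^8 = 0.87725
γ = 1/√(1 − 0.87725²) = 2.0832
Dilated lifetime: Δt = γτ₀ = 2.0832 × 2.20 μs = 4.5830 μs
d = vΔt = 0.87725c × 4.5830 μs = 2.6300×10^8 m/s × 4.5830×10^-6 s = 1210 m

d ≈ 1210 m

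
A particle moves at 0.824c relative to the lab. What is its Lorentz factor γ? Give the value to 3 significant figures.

γ = 1/√(1 − β²) = 1/√(1 − 0.824²) = 1/√(0.32102) = 1.76

γ ≈ 1.76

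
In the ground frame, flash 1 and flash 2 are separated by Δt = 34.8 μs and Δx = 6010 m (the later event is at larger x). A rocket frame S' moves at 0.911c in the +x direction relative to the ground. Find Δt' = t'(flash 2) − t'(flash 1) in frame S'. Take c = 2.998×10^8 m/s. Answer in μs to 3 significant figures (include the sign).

γ = 1/√(1 − 0.911²) = 2.4248
Δt' = γ(Δt − vΔx/c²) = 2.4248 × (34.8 μs − 0.911×6010 m / (2.998×10^8 m/s))
= 2.4248 × (16.537 μs) = 40.1 μs

Δt' ≈ 40.1 μs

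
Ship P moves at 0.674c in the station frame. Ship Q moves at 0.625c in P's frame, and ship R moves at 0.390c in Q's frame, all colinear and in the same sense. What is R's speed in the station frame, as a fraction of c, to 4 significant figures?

Compose boost 2: (0.625 + 0.674)/(1 + 0.625×0.674) = 1.299/1.42125 = 0.913984
Compose boost 3: (0.390 + 0.913984)/(1 + 0.390×0.913984) = 1.30398/1.35645 = 0.9613

u ≈ 0.9613c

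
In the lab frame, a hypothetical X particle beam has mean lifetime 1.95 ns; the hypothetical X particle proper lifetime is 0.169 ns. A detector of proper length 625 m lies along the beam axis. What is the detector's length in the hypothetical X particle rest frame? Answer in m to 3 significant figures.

L ≈ 54.2 m

Time dilation ⇒ γ = Δt/τ₀ = 1.95/0.169 = 11.538
Length contraction: L = L₀/γ = 625/11.538 = 54.2 m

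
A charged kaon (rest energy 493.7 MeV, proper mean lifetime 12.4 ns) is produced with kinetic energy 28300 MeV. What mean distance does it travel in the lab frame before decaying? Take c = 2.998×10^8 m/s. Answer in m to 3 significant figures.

d ≈ 217 m

γ = 1 + K/(m₀c²) = 1 + 28300/493.7 = 58.322
β = √(1 − 1/γ²) = 0.99985
Dilated lifetime: γτ₀ = 58.322 × 12.4 ns = 723.20 ns
d = βc·γτ₀ = 0.99985 × (2.998×10^8 m/s) × 7.2320×10^-7 s = 217 m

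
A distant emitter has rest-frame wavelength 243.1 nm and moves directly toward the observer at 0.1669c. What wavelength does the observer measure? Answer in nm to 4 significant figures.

Relativistic Doppler: λ_obs = λ_src √((1−β)/(1+β))
= 243.1 × √(0.833100/1.16690) = 243.1 × 0.844951 = 205.4 nm

λ_obs ≈ 205.4 nm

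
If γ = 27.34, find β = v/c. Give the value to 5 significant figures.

β ≈ 0.99933

β = √(1 − 1/γ²) = √(1 − 1/27.34²) = √(0.9986622) = 0.99933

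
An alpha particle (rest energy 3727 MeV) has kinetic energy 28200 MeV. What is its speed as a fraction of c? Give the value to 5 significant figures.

β ≈ 0.99316

γ = 1 + K/(m₀c²) = 1 + 28200/3727 = 8.566407
β = √(1 − 1/γ²) = 0.99316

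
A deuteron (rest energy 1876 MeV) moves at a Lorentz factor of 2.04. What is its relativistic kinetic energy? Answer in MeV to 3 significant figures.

γ = 2.04 (given)
K = (γ − 1)m₀c² = (2.04 − 1) × 1876 MeV = 1.0400 × 1876 MeV = 1950 MeV

K ≈ 1950 MeV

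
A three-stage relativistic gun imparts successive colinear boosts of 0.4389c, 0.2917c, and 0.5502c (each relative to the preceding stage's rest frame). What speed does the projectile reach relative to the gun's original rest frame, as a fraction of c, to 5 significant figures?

Compose boost 2: (0.2917 + 0.4389)/(1 + 0.2917×0.4389) = 0.73060/1.128027 = 0.6476795
Compose boost 3: (0.5502 + 0.6476795)/(1 + 0.5502×0.6476795) = 1.197879/1.356353 = 0.88316

u ≈ 0.88316c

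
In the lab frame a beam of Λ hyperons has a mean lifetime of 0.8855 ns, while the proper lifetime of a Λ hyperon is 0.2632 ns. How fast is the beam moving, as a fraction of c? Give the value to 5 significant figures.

γ = Δt/τ₀ = 0.8855/0.2632 = 3.364362
β = √(1 − 1/γ²) = √(1 − 1/3.364362²) = 0.95480

β ≈ 0.95480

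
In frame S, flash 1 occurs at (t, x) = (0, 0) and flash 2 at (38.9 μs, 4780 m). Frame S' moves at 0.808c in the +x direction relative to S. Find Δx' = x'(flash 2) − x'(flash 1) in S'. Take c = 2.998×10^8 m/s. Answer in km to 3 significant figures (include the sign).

γ = 1/√(1 − 0.808²) = 1.6973
Δx' = γ(Δx − vΔt) = 1.6973 × (4780 m − 0.808×(2.998×10^8 m/s)×38.9×10^-6 s)
= 1.6973 × (-4643.1 m) = -7.88 km

Δx' ≈ -7.88 km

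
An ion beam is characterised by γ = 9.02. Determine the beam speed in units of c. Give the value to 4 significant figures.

β = √(1 − 1/γ²) = √(1 − 1/9.02²) = √(0.987709) = 0.9938

β ≈ 0.9938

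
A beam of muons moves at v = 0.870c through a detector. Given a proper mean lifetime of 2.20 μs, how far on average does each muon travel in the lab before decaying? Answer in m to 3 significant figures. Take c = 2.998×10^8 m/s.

d ≈ 1160 m

γ = 1/√(1 − 0.870²) = 2.0282
Dilated lifetime: Δt = γτ₀ = 2.0282 × 2.20 μs = 4.4620 μs
d = vΔt = 0.870c × 4.4620 μs = 2.6083×10^8 m/s × 4.4620×10^-6 s = 1160 m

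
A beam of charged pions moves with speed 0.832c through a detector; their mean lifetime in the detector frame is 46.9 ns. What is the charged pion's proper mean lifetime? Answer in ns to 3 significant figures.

γ = 1/√(1 − 0.832²) = 1.8025
Proper time: τ₀ = Δt/γ = 46.9/1.8025 = 26.0 ns

τ₀ ≈ 26.0 ns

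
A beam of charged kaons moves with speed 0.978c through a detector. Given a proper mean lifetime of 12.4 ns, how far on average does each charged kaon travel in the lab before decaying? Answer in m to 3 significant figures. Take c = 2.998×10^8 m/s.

d ≈ 17.4 m

γ = 1/√(1 − 0.978²) = 4.7938
Dilated lifetime: Δt = γτ₀ = 4.7938 × 12.4 ns = 59.443 ns
d = vΔt = 0.978c × 59.443 ns = 2.9320×10^8 m/s × 5.9443×10^-8 s = 17.4 m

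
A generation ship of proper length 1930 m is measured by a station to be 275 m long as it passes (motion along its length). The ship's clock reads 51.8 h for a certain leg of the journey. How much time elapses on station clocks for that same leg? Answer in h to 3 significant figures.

Δt ≈ 364 h

Length contraction ⇒ γ = L₀/L = 1930/275 = 7.0182
Time dilation: Δt = γτ₀ = 7.0182 × 51.8 h = 364 h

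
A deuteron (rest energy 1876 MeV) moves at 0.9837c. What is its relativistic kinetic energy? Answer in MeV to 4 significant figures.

γ = 1/√(1 − 0.9837²) = 5.56120
K = (γ − 1)m₀c² = (5.56120 − 1) × 1876 MeV = 4.56120 × 1876 MeV = 8557 MeV

K ≈ 8557 MeV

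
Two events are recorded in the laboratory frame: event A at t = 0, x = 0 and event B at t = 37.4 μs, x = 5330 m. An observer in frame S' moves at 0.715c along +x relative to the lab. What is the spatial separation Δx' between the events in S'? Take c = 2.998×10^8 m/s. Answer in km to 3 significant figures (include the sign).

Δx' ≈ -3.84 km

γ = 1/√(1 − 0.715²) = 1.4304
Δx' = γ(Δx − vΔt) = 1.4304 × (5330 m − 0.715×(2.998×10^8 m/s)×37.4×10^-6 s)
= 1.4304 × (-2687.0 m) = -3.84 km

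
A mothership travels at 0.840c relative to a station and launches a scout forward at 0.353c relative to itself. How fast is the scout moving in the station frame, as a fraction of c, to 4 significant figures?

u ≈ 0.9202c

Compose boost 2: (0.353 + 0.840)/(1 + 0.353×0.840) = 1.193/1.29652 = 0.9202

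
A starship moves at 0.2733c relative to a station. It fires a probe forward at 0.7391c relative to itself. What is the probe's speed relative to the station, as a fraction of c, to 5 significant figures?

u ≈ 0.84227c

Relativistic velocity addition: u = (u' + v)/(1 + u'v/c²)
= (0.7391 + 0.2733)/(1 + 0.7391×0.2733) = 1.0124/1.201996 = 0.84227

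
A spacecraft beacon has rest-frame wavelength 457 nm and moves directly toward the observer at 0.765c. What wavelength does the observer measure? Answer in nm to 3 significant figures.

λ_obs ≈ 167 nm

Relativistic Doppler: λ_obs = λ_src √((1−β)/(1+β))
= 457 × √(0.23500/1.7650) = 457 × 0.36489 = 167 nm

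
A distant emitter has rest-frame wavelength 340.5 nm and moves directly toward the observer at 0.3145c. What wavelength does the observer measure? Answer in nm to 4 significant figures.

λ_obs ≈ 245.9 nm

Relativistic Doppler: λ_obs = λ_src √((1−β)/(1+β))
= 340.5 × √(0.685500/1.31450) = 340.5 × 0.722143 = 245.9 nm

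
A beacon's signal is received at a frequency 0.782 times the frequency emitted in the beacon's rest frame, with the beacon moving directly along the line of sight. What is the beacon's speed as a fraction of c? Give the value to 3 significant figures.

β ≈ 0.241

f_obs/f_src = √((1−β)/(1+β)) = 0.782  ⇒  (1−β)/(1+β) = 0.61152
β = |1 − D²|/(1 + D²) = |1 − 0.61152|/(1 + 0.61152) = 0.241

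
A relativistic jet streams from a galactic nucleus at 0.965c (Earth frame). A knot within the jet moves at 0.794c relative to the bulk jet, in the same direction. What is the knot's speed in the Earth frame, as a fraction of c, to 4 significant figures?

u ≈ 0.9959c

Relativistic velocity addition: u = (u' + v)/(1 + u'v/c²)
= (0.794 + 0.965)/(1 + 0.794×0.965) = 1.759/1.76621 = 0.9959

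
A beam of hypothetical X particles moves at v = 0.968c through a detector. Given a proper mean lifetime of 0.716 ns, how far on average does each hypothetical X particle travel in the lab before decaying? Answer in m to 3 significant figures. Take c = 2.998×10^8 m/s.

d ≈ 0.828 m

γ = 1/√(1 − 0.968²) = 3.9849
Dilated lifetime: Δt = γτ₀ = 3.9849 × 0.716 ns = 2.8532 ns
d = vΔt = 0.968c × 2.8532 ns = 2.9021×10^8 m/s × 2.8532×10^-9 s = 0.828 m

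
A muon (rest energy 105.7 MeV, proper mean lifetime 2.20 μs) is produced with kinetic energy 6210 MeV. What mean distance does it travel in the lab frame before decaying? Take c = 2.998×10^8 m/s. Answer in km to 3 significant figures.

d ≈ 39.4 km

γ = 1 + K/(m₀c²) = 1 + 6210/105.7 = 59.751
β = √(1 − 1/γ²) = 0.99986
Dilated lifetime: γτ₀ = 59.751 × 2.20 μs = 131.45 μs
d = βc·γτ₀ = 0.99986 × (2.998×10^8 m/s) × 0.00013145 s = 39.4 km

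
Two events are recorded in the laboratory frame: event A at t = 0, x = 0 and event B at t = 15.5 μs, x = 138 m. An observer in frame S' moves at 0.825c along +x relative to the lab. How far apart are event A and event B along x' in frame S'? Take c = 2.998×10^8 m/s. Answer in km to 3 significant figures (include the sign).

Δx' ≈ -6.54 km

γ = 1/√(1 − 0.825²) = 1.7695
Δx' = γ(Δx − vΔt) = 1.7695 × (138 m − 0.825×(2.998×10^8 m/s)×15.5×10^-6 s)
= 1.7695 × (-3695.7 m) = -6.54 km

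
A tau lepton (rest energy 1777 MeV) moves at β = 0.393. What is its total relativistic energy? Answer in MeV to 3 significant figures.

γ = 1/√(1 − 0.393²) = 1.0875
E = γm₀c² = 1.0875 × 1777 MeV = 1930 MeV

E ≈ 1930 MeV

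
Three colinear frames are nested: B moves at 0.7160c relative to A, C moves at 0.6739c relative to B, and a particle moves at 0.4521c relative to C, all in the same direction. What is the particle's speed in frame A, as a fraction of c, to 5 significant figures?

u ≈ 0.97596c

Compose boost 2: (0.6739 + 0.7160)/(1 + 0.6739×0.7160) = 1.3899/1.482512 = 0.9375301
Compose boost 3: (0.4521 + 0.9375301)/(1 + 0.4521×0.9375301) = 1.389630/1.423857 = 0.97596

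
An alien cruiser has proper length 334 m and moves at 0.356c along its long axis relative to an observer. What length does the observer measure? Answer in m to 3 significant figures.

L ≈ 312 m

γ = 1/√(1 − 0.356²) = 1.0701
Length contraction: L = L₀/γ = 334/1.0701 = 312 m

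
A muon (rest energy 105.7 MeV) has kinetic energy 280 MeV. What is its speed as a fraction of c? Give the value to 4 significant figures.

β ≈ 0.9617

γ = 1 + K/(m₀c²) = 1 + 280/105.7 = 3.64901
β = √(1 − 1/γ²) = 0.9617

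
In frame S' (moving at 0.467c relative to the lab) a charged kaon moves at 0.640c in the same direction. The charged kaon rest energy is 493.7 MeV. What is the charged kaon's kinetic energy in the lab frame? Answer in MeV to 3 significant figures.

u_lab = (0.640 + 0.467)/(1 + 0.640×0.467) = 0.852273
γ = 1/√(1 − 0.852273²) = 1.9117
K = (γ − 1)m₀c² = (1.9117 − 1) × 493.7 = 0.91169 × 493.7 = 450 MeV

K ≈ 450 MeV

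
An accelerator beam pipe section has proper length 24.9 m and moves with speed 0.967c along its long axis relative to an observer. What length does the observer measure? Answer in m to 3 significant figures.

γ = 1/√(1 − 0.967²) = 3.9250
Length contraction: L = L₀/γ = 24.9/3.9250 = 6.34 m

L ≈ 6.34 m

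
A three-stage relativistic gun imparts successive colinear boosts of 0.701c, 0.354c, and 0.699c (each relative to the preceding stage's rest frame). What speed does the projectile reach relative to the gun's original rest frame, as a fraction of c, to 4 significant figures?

u ≈ 0.9707c

Compose boost 2: (0.354 + 0.701)/(1 + 0.354×0.701) = 1.055/1.24815 = 0.845248
Compose boost 3: (0.699 + 0.845248)/(1 + 0.699×0.845248) = 1.54425/1.59083 = 0.9707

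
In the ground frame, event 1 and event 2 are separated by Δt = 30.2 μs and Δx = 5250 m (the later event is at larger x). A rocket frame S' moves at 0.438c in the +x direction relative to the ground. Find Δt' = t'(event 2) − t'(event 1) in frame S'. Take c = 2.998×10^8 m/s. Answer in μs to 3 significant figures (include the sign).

Δt' ≈ 25.1 μs

γ = 1/√(1 − 0.438²) = 1.1124
Δt' = γ(Δt − vΔx/c²) = 1.1124 × (30.2 μs − 0.438×5250 m / (2.998×10^8 m/s))
= 1.1124 × (22.530 μs) = 25.1 μs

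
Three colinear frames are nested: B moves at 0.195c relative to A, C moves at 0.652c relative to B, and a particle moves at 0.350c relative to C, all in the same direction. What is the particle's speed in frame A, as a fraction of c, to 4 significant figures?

Compose boost 2: (0.652 + 0.195)/(1 + 0.652×0.195) = 0.8470/1.12714 = 0.751459
Compose boost 3: (0.350 + 0.751459)/(1 + 0.350×0.751459) = 1.10146/1.26301 = 0.8721

u ≈ 0.8721c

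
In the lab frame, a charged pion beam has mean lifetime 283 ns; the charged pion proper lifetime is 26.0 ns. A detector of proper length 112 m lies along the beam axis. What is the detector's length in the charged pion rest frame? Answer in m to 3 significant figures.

Time dilation ⇒ γ = Δt/τ₀ = 283/26.0 = 10.885
Length contraction: L = L₀/γ = 112/10.885 = 10.3 m

L ≈ 10.3 m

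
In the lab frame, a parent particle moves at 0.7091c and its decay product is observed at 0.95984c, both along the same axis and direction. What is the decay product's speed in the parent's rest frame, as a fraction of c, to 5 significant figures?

Inverse velocity addition: u' = (u − v)/(1 − uv/c²)
= (0.95984 − 0.7091)/(1 − 0.95984×0.7091) = 0.25074/0.3193775 = 0.78509

u' ≈ 0.78509c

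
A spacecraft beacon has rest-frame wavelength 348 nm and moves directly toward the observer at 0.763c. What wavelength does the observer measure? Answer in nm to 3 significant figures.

λ_obs ≈ 128 nm

Relativistic Doppler: λ_obs = λ_src √((1−β)/(1+β))
= 348 × √(0.23700/1.7630) = 348 × 0.36665 = 128 nm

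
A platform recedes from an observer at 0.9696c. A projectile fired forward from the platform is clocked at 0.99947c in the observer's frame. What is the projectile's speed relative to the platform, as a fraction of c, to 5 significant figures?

Inverse velocity addition: u' = (u − v)/(1 − uv/c²)
= (0.99947 − 0.9696)/(1 − 0.99947×0.9696) = 0.029870/0.03091389 = 0.96623

u' ≈ 0.96623c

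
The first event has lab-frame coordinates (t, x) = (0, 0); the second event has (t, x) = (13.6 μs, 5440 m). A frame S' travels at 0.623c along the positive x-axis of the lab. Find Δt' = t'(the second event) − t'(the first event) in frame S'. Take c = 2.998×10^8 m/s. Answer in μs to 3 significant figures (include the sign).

Δt' ≈ 2.93 μs

γ = 1/√(1 − 0.623²) = 1.2784
Δt' = γ(Δt − vΔx/c²) = 1.2784 × (13.6 μs − 0.623×5440 m / (2.998×10^8 m/s))
= 1.2784 × (2.2954 μs) = 2.93 μs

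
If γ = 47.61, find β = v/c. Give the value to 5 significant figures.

β ≈ 0.99978

β = √(1 − 1/γ²) = √(1 − 1/47.61²) = √(0.9995588) = 0.99978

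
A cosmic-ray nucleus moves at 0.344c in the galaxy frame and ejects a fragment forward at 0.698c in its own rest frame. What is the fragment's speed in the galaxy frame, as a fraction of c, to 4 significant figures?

u ≈ 0.8402c

Compose boost 2: (0.698 + 0.344)/(1 + 0.698×0.344) = 1.042/1.24011 = 0.8402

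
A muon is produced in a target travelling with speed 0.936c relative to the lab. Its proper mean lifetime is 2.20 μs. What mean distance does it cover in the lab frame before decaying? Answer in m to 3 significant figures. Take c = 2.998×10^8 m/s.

d ≈ 1750 m

γ = 1/√(1 − 0.936²) = 2.8409
Dilated lifetime: Δt = γτ₀ = 2.8409 × 2.20 μs = 6.2500 μs
d = vΔt = 0.936c × 6.2500 μs = 2.8061×10^8 m/s × 6.2500×10^-6 s = 1750 m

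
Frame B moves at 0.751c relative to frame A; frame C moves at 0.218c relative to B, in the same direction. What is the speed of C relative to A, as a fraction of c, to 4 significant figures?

u ≈ 0.8327c

Compose boost 2: (0.218 + 0.751)/(1 + 0.218×0.751) = 0.9690/1.16372 = 0.8327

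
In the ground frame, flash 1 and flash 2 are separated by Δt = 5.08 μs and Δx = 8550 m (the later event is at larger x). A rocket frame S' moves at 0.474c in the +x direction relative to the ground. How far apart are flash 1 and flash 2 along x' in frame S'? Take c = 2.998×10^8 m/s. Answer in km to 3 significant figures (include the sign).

Δx' ≈ 8.89 km

γ = 1/√(1 − 0.474²) = 1.1357
Δx' = γ(Δx − vΔt) = 1.1357 × (8550 m − 0.474×(2.998×10^8 m/s)×5.08×10^-6 s)
= 1.1357 × (7828.1 m) = 8.89 km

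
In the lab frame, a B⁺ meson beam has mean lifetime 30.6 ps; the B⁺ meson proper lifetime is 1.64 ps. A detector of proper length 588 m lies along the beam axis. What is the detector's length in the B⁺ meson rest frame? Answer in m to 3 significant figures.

L ≈ 31.5 m

Time dilation ⇒ γ = Δt/τ₀ = 30.6/1.64 = 18.659
Length contraction: L = L₀/γ = 588/18.659 = 31.5 m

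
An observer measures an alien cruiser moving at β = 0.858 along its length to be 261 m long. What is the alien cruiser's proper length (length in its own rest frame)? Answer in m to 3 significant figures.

L₀ ≈ 508 m

γ = 1/√(1 − 0.858²) = 1.9469
L₀ = γL = 1.9469 × 261 = 508 m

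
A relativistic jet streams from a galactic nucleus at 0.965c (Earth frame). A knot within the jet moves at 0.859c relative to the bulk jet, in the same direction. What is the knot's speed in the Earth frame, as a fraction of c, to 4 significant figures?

u ≈ 0.9973c

Relativistic velocity addition: u = (u' + v)/(1 + u'v/c²)
= (0.859 + 0.965)/(1 + 0.859×0.965) = 1.824/1.82893 = 0.9973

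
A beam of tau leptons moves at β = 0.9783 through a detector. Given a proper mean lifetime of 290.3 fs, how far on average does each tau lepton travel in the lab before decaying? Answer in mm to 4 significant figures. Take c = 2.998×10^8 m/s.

d ≈ 0.4109 mm

γ = 1/√(1 − 0.9783²) = 4.82641
Dilated lifetime: Δt = γτ₀ = 4.82641 × 290.3 fs = 1401.11 fs
d = vΔt = 0.9783c × 1401.11 fs = 2.93294×10^8 m/s × 1.40111×10^-12 s = 0.4109 mm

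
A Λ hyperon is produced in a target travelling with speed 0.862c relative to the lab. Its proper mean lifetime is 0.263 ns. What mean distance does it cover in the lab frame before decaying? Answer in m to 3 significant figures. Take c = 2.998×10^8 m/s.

γ = 1/√(1 − 0.862²) = 1.9727
Dilated lifetime: Δt = γτ₀ = 1.9727 × 0.263 ns = 0.51883 ns
d = vΔt = 0.862c × 0.51883 ns = 2.5843×10^8 m/s × 5.1883×10^-10 s = 0.134 m

d ≈ 0.134 m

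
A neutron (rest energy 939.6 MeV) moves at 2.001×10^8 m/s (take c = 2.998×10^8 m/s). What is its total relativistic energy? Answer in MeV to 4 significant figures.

E ≈ 1262 MeV

β = v/c = 2.001×10^8 / 2.998×10^8 = 0.667445
γ = 1/√(1 − 0.667445²) = 1.34290
E = γm₀c² = 1.34290 × 939.6 MeV = 1262 MeV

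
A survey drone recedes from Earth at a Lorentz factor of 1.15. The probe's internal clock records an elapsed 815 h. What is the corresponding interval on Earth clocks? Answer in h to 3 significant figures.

Δt ≈ 937 h

γ = 1.15 (given)
Time dilation: Δt = γτ₀ = 1.15 × 815 h = 937 h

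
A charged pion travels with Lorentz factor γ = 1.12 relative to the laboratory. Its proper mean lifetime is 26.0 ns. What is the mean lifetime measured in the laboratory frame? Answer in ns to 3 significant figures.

γ = 1.12 (given)
Time dilation: Δt = γτ₀ = 1.12 × 26.0 ns = 29.1 ns

Δt ≈ 29.1 ns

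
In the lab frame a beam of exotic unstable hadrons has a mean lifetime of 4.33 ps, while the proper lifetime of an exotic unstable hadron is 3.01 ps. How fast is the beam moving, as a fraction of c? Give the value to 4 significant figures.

β ≈ 0.7189

γ = Δt/τ₀ = 4.33/3.01 = 1.43854
β = √(1 − 1/γ²) = √(1 − 1/1.43854²) = 0.7189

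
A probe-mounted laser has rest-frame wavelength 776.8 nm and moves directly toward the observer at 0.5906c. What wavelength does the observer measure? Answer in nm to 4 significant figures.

Relativistic Doppler: λ_obs = λ_src √((1−β)/(1+β))
= 776.8 × √(0.409400/1.59060) = 776.8 × 0.507333 = 394.1 nm

λ_obs ≈ 394.1 nm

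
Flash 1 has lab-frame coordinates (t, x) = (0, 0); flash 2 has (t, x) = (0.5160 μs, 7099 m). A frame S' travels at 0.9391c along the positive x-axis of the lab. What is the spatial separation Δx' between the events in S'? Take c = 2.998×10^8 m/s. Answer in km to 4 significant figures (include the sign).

Δx' ≈ 20.24 km

γ = 1/√(1 − 0.9391²) = 2.90999
Δx' = γ(Δx − vΔt) = 2.90999 × (7099 m − 0.9391×(2.998×10^8 m/s)×0.5160×10^-6 s)
= 2.90999 × (6953.72 m) = 20.24 km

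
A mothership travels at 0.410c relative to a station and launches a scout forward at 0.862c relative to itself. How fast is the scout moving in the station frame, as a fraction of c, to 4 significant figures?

u ≈ 0.9398c

Compose boost 2: (0.862 + 0.410)/(1 + 0.862×0.410) = 1.272/1.35342 = 0.9398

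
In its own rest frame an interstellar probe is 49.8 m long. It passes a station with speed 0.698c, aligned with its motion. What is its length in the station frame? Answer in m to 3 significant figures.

L ≈ 35.7 m

γ = 1/√(1 − 0.698²) = 1.3965
Length contraction: L = L₀/γ = 49.8/1.3965 = 35.7 m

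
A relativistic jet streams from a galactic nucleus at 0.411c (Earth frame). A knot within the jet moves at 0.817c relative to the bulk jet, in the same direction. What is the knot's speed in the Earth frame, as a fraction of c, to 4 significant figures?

Relativistic velocity addition: u = (u' + v)/(1 + u'v/c²)
= (0.817 + 0.411)/(1 + 0.817×0.411) = 1.228/1.33579 = 0.9193

u ≈ 0.9193c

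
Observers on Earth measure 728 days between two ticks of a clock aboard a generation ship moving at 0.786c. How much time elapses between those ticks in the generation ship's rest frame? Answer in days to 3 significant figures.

γ = 1/√(1 − 0.786²) = 1.6175
Proper time: τ₀ = Δt/γ = 728/1.6175 = 450 days

τ₀ ≈ 450 days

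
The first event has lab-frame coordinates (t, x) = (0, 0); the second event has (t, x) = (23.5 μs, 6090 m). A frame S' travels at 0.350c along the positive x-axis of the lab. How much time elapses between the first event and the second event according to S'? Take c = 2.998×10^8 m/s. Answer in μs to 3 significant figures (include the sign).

Δt' ≈ 17.5 μs

γ = 1/√(1 − 0.350²) = 1.0675
Δt' = γ(Δt − vΔx/c²) = 1.0675 × (23.5 μs − 0.350×6090 m / (2.998×10^8 m/s))
= 1.0675 × (16.390 μs) = 17.5 μs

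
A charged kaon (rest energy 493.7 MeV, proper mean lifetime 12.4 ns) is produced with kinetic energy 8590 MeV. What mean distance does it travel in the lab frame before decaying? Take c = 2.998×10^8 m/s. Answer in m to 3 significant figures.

d ≈ 68.3 m

γ = 1 + K/(m₀c²) = 1 + 8590/493.7 = 18.399
β = √(1 − 1/γ²) = 0.99852
Dilated lifetime: γτ₀ = 18.399 × 12.4 ns = 228.15 ns
d = βc·γτ₀ = 0.99852 × (2.998×10^8 m/s) × 2.2815×10^-7 s = 68.3 m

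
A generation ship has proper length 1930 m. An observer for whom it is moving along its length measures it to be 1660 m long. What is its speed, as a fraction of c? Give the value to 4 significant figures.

β ≈ 0.5101

γ = L₀/L = 1930/1660 = 1.16265
β = √(1 − 1/γ²) = 0.5101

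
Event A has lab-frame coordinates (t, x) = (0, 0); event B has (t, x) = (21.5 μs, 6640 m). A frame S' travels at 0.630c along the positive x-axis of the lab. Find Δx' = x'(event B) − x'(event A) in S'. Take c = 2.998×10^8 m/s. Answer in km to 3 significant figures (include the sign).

γ = 1/√(1 − 0.630²) = 1.2877
Δx' = γ(Δx − vΔt) = 1.2877 × (6640 m − 0.630×(2.998×10^8 m/s)×21.5×10^-6 s)
= 1.2877 × (2579.2 m) = 3.32 km

Δx' ≈ 3.32 km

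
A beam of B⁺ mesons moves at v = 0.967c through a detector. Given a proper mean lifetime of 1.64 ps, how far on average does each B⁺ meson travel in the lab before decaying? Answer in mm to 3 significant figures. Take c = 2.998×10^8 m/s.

γ = 1/√(1 − 0.967²) = 3.9250
Dilated lifetime: Δt = γτ₀ = 3.9250 × 1.64 ps = 6.4370 ps
d = vΔt = 0.967c × 6.4370 ps = 2.8991×10^8 m/s × 6.4370×10^-12 s = 1.87 mm

d ≈ 1.87 mm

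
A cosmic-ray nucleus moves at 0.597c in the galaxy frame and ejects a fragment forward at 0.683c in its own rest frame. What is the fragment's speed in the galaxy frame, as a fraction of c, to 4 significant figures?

u ≈ 0.9093c

Compose boost 2: (0.683 + 0.597)/(1 + 0.683×0.597) = 1.280/1.40775 = 0.9093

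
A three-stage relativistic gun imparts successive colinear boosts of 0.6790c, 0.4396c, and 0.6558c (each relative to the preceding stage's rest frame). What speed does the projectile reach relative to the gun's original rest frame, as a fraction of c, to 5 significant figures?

u ≈ 0.96953c

Compose boost 2: (0.4396 + 0.6790)/(1 + 0.4396×0.6790) = 1.1186/1.298488 = 0.8614632
Compose boost 3: (0.6558 + 0.8614632)/(1 + 0.6558×0.8614632) = 1.517263/1.564948 = 0.96953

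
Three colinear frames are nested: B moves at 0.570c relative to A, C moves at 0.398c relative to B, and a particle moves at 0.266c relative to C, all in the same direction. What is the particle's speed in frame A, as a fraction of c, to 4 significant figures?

u ≈ 0.8720c

Compose boost 2: (0.398 + 0.570)/(1 + 0.398×0.570) = 0.9680/1.22686 = 0.789006
Compose boost 3: (0.266 + 0.789006)/(1 + 0.266×0.789006) = 1.05501/1.20988 = 0.8720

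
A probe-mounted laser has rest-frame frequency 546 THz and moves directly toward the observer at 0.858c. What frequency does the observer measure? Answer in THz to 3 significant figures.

Relativistic Doppler: f_obs = f_src √((1+β)/(1−β))
= 546 × √(1.8580/0.14200) = 546 × 3.6173 = 1980 THz

f_obs ≈ 1980 THz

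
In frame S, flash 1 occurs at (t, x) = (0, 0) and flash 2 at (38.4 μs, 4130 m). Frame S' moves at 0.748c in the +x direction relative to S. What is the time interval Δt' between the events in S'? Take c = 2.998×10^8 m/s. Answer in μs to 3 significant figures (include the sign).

γ = 1/√(1 − 0.748²) = 1.5067
Δt' = γ(Δt − vΔx/c²) = 1.5067 × (38.4 μs − 0.748×4130 m / (2.998×10^8 m/s))
= 1.5067 × (28.096 μs) = 42.3 μs

Δt' ≈ 42.3 μs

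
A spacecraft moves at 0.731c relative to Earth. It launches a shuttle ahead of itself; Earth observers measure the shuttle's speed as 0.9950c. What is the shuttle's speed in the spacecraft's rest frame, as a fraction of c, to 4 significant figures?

Inverse velocity addition: u' = (u − v)/(1 − uv/c²)
= (0.9950 − 0.731)/(1 − 0.9950×0.731) = 0.2640/0.272655 = 0.9683

u' ≈ 0.9683c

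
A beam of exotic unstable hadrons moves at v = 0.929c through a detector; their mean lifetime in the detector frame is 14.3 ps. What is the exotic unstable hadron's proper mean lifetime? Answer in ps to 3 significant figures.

γ = 1/√(1 − 0.929²) = 2.7021
Proper time: τ₀ = Δt/γ = 14.3/2.7021 = 5.29 ps

τ₀ ≈ 5.29 ps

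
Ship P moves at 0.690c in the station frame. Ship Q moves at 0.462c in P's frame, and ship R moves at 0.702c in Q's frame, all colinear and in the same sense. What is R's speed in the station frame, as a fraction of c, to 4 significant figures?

u ≈ 0.9766c

Compose boost 2: (0.462 + 0.690)/(1 + 0.462×0.690) = 1.152/1.31878 = 0.873535
Compose boost 3: (0.702 + 0.873535)/(1 + 0.702×0.873535) = 1.57553/1.61322 = 0.9766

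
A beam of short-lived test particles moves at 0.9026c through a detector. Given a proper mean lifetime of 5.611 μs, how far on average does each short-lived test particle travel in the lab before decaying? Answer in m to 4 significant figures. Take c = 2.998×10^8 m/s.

γ = 1/√(1 − 0.9026²) = 2.32299
Dilated lifetime: Δt = γτ₀ = 2.32299 × 5.611 μs = 13.0343 μs
d = vΔt = 0.9026c × 13.0343 μs = 2.70599×10^8 m/s × 1.30343×10^-5 s = 3527 m

d ≈ 3527 m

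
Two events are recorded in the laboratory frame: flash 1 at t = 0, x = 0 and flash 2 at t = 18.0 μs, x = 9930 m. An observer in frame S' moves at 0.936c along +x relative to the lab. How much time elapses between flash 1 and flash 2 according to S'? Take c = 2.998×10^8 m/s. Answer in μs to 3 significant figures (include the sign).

Δt' ≈ -36.9 μs

γ = 1/√(1 − 0.936²) = 2.8409
Δt' = γ(Δt − vΔx/c²) = 2.8409 × (18.0 μs − 0.936×9930 m / (2.998×10^8 m/s))
= 2.8409 × (-13.002 μs) = -36.9 μs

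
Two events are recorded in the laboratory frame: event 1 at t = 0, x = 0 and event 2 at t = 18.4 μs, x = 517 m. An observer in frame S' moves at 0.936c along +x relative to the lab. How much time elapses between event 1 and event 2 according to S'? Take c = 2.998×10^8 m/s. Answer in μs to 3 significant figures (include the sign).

Δt' ≈ 47.7 μs

γ = 1/√(1 − 0.936²) = 2.8409
Δt' = γ(Δt − vΔx/c²) = 2.8409 × (18.4 μs − 0.936×517 m / (2.998×10^8 m/s))
= 2.8409 × (16.786 μs) = 47.7 μs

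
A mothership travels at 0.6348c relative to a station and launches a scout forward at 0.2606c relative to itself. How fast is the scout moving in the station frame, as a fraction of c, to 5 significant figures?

Compose boost 2: (0.2606 + 0.6348)/(1 + 0.2606×0.6348) = 0.89540/1.165429 = 0.76830

u ≈ 0.76830c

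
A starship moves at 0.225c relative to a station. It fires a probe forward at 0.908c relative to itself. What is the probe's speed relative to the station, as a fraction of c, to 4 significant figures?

Relativistic velocity addition: u = (u' + v)/(1 + u'v/c²)
= (0.908 + 0.225)/(1 + 0.908×0.225) = 1.133/1.20430 = 0.9408

u ≈ 0.9408c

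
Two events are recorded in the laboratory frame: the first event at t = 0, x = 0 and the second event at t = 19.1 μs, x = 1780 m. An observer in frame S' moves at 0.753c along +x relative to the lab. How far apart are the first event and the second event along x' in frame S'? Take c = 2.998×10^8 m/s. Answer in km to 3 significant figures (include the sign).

γ = 1/√(1 − 0.753²) = 1.5197
Δx' = γ(Δx − vΔt) = 1.5197 × (1780 m − 0.753×(2.998×10^8 m/s)×19.1×10^-6 s)
= 1.5197 × (-2531.8 m) = -3.85 km

Δx' ≈ -3.85 km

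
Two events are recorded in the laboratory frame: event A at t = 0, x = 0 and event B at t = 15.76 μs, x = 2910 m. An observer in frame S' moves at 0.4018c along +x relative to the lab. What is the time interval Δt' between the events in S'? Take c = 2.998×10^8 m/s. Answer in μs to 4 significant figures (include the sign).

Δt' ≈ 12.95 μs

γ = 1/√(1 − 0.4018²) = 1.09203
Δt' = γ(Δt − vΔx/c²) = 1.09203 × (15.76 μs − 0.4018×2910 m / (2.998×10^8 m/s))
= 1.09203 × (11.8599 μs) = 12.95 μs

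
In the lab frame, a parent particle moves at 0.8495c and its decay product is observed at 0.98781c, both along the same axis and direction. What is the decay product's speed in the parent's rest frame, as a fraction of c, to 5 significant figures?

Inverse velocity addition: u' = (u − v)/(1 − uv/c²)
= (0.98781 − 0.8495)/(1 − 0.98781×0.8495) = 0.13831/0.1608554 = 0.85984

u' ≈ 0.85984c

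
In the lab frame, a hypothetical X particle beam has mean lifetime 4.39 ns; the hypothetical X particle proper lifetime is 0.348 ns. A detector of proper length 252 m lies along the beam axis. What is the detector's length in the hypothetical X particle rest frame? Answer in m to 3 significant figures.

Time dilation ⇒ γ = Δt/τ₀ = 4.39/0.348 = 12.615
Length contraction: L = L₀/γ = 252/12.615 = 20.0 m

L ≈ 20.0 m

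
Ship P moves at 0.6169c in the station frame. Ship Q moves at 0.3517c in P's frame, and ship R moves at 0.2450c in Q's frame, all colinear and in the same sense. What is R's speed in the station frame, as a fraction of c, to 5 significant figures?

Compose boost 2: (0.3517 + 0.6169)/(1 + 0.3517×0.6169) = 0.96860/1.216964 = 0.7959153
Compose boost 3: (0.2450 + 0.7959153)/(1 + 0.2450×0.7959153) = 1.040915/1.194999 = 0.87106

u ≈ 0.87106c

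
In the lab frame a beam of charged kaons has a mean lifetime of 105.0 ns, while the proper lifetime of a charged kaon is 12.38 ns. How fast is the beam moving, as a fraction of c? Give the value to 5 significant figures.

γ = Δt/τ₀ = 105.0/12.38 = 8.481422
β = √(1 − 1/γ²) = √(1 − 1/8.481422²) = 0.99302

β ≈ 0.99302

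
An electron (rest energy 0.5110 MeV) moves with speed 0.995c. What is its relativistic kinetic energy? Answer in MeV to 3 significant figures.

K ≈ 4.61 MeV

γ = 1/√(1 − 0.995²) = 10.013
K = (γ − 1)m₀c² = (10.013 − 1) × 0.5110 MeV = 9.0125 × 0.5110 MeV = 4.61 MeV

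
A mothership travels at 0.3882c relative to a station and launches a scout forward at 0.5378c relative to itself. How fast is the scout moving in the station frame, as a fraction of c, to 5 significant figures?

Compose boost 2: (0.5378 + 0.3882)/(1 + 0.5378×0.3882) = 0.92600/1.208774 = 0.76607

u ≈ 0.76607c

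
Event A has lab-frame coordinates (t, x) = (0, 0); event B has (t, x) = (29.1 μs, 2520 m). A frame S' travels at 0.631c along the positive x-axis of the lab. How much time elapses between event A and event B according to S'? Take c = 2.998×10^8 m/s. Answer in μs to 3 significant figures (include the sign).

Δt' ≈ 30.7 μs

γ = 1/√(1 − 0.631²) = 1.2890
Δt' = γ(Δt − vΔx/c²) = 1.2890 × (29.1 μs − 0.631×2520 m / (2.998×10^8 m/s))
= 1.2890 × (23.796 μs) = 30.7 μs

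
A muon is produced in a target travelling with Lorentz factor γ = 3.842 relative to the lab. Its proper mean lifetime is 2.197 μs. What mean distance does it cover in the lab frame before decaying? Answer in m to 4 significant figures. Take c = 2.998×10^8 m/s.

d ≈ 2443 m

β = √(1 − 1/γ²) = √(1 − 1/3.842²) = 0.965533
Dilated lifetime: Δt = γτ₀ = 3.842 × 2.197 μs = 8.44087 μs
d = vΔt = 0.965533c × 8.44087 μs = 2.89467×10^8 m/s × 8.44087×10^-6 s = 2443 m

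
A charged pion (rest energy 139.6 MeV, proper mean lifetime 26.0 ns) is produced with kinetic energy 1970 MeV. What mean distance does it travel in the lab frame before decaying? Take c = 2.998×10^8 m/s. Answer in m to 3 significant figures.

γ = 1 + K/(m₀c²) = 1 + 1970/139.6 = 15.112
β = √(1 − 1/γ²) = 0.99781
Dilated lifetime: γτ₀ = 15.112 × 26.0 ns = 392.91 ns
d = βc·γτ₀ = 0.99781 × (2.998×10^8 m/s) × 3.9291×10^-7 s = 118 m

d ≈ 118 m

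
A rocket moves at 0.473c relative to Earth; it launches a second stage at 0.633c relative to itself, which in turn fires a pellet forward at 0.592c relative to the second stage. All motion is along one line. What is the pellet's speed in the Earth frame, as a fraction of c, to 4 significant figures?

u ≈ 0.9596c

Compose boost 2: (0.633 + 0.473)/(1 + 0.633×0.473) = 1.106/1.29941 = 0.851156
Compose boost 3: (0.592 + 0.851156)/(1 + 0.592×0.851156) = 1.44316/1.50388 = 0.9596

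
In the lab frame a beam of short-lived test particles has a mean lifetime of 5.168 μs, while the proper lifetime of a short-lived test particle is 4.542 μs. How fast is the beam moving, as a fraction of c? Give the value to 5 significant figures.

γ = Δt/τ₀ = 5.168/4.542 = 1.137825
β = √(1 − 1/γ²) = √(1 − 1/1.137825²) = 0.47706

β ≈ 0.47706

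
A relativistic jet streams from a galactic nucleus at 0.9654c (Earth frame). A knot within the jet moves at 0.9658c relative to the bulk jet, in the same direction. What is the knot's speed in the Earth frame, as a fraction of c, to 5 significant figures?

u ≈ 0.99939c

Relativistic velocity addition: u = (u' + v)/(1 + u'v/c²)
= (0.9658 + 0.9654)/(1 + 0.9658×0.9654) = 1.9312/1.932383 = 0.99939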